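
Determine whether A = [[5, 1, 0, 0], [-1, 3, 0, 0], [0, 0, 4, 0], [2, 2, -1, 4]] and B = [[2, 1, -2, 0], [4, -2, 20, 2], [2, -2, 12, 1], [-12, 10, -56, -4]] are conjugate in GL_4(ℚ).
No.

trace(A) = 16 but trace(B) = 8. The trace is a similarity invariant, so A and B are not similar.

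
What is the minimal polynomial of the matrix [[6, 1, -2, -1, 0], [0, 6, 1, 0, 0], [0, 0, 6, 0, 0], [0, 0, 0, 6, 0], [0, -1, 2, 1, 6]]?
The characteristic polynomial factors as (x - 6)^5. The minimal polynomial is ∏(x - λ)^{k_λ} where k_λ is the size of the largest Jordan block at λ.

For λ = 6: rank(A - 6I) = 2, and the largest Jordan block has size 3 (the smallest k with rank((A - 6I)^k) = rank((A - 6I)^(k+1))).

So m_A(x) = (x - 6)^3.

m_A(x) = (x - 6)^3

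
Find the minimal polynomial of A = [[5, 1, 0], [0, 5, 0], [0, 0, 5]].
The characteristic polynomial factors as (x - 5)^3. The minimal polynomial is ∏(x - λ)^{k_λ} where k_λ is the size of the largest Jordan block at λ.

For λ = 5: rank(A - 5I) = 1, and the largest Jordan block has size 2 (the smallest k with rank((A - 5I)^k) = rank((A - 5I)^(k+1))).

So m_A(x) = (x - 5)^2.

m_A(x) = (x - 5)^2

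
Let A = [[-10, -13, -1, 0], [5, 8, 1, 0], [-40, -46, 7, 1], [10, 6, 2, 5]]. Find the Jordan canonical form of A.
J = [[-5, 0, 0, 0], [0, 5, 1, 0], [0, 0, 5, 1], [0, 0, 0, 5]]

The characteristic polynomial is det(xI - A) = (x - 5)^3(x + 5), so the eigenvalues are -5 (algebraic multiplicity 1), 5 (algebraic multiplicity 3).

For λ = -5: algebraic multiplicity 1 gives one 1×1 block.

For λ = 5: rank(A - 5I) = 3, rank((A - 5I)^2) = 2, rank((A - 5I)^3) = 1. The eigenspace has dimension 4 - 3 = 1, so there is 1 Jordan block; the rank sequence gives block sizes [3].

Assembling the blocks gives the Jordan form J above.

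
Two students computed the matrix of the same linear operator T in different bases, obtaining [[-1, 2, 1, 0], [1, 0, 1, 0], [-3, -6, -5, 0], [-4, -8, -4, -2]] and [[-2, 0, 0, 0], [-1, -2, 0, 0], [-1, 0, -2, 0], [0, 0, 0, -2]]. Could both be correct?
Yes.

Two matrices over a field are similar if and only if they have the same invariant factors.

Both A and B have characteristic polynomial (x + 2)^4 and minimal polynomial (x + 2)^2. Computing further, both have invariant factors x + 2, x + 2, (x + 2)^2. Hence A and B are similar.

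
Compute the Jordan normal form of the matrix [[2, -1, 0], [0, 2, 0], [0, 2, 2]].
J = [[2, 1, 0], [0, 2, 0], [0, 0, 2]]

The characteristic polynomial is det(xI - A) = (x - 2)^3, so the eigenvalues are 2 (algebraic multiplicity 3).

For λ = 2: rank(A - 2I) = 1, rank((A - 2I)^2) = 0. The eigenspace has dimension 3 - 1 = 2, so there are 2 Jordan blocks; the rank sequence gives block sizes [2, 1].

Assembling the blocks gives the Jordan form J above.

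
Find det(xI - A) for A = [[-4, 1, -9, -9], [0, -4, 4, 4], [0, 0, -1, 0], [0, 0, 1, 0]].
χ_A(x) = x(x + 1)(x + 4)^2

xI - A = [[x + 4, -1, 9, 9], [0, x + 4, -4, -4], [0, 0, x + 1, 0], [0, 0, -1, x]].

Expanding det(xI - A) along the first row:
det(xI - A) = + (x + 4)·det([[x + 4, -4, -4], [0, x + 1, 0], [0, -1, x]]) - (-1)·det([[0, -4, -4], [0, x + 1, 0], [0, -1, x]]) + (9)·det([[0, x + 4, -4], [0, 0, 0], [0, 0, x]]) - (9)·det([[0, x + 4, -4], [0, 0, x + 1], [0, 0, -1]]).

Evaluating gives χ_A(x) = x^4 + 9x^3 + 24x^2 + 16x = x(x + 1)(x + 4)^2.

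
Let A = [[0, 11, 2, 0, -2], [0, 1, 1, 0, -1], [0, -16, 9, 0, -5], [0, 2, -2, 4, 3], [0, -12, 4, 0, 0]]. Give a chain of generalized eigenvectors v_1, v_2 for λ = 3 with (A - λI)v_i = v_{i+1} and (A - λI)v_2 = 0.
v_1 = [[-1, 0, 1, 0, 0]]^T, v_2 = [[5, 1, 6, -2, 4]]^T

We seek v_1 ∈ ker((A - 3I)^2) \ ker(A - 3I), then set v_{i+1} = (A - 3I) v_i.

One such chain is v_1 = [[-1, 0, 1, 0, 0]]^T, v_2 = [[5, 1, 6, -2, 4]]^T. Check: (A - 3I) v_2 = [[0, 0, 0, 0, 0]]^T = 0.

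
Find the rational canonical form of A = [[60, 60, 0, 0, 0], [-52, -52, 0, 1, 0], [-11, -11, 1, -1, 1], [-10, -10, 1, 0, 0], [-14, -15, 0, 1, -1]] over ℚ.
The invariant factors of A (the non-unit diagonal entries of the Smith normal form of xI - A over ℚ[x]) are (x - 6)(x - 2)(x^3 - 2x - 5), each dividing the next. The characteristic polynomial is their product, (x - 6)(x - 2)(x^3 - 2x - 5).

The rational canonical form is the block-diagonal matrix of companion matrices C(f_i):
R = [[0, 0, 0, 0, 60], [1, 0, 0, 0, -16], [0, 1, 0, 0, -11], [0, 0, 1, 0, -10], [0, 0, 0, 1, 8]].

Note the characteristic polynomial does not split into linear factors over ℚ, so A has no Jordan form over ℚ; the rational canonical form exists over any field.

R = [[0, 0, 0, 0, 60], [1, 0, 0, 0, -16], [0, 1, 0, 0, -11], [0, 0, 1, 0, -10], [0, 0, 0, 1, 8]]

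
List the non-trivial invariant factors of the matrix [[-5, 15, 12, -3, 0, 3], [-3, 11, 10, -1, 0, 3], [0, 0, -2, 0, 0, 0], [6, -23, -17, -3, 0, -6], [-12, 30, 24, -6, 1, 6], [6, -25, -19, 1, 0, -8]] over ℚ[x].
The Jordan structure of A has elementary divisors (x + 2)^2, (x + 2), (x + 2), (x - 1), (x - 1). Arranging the block sizes at each eigenvalue in decreasing order and taking row products gives the invariant factors.

Invariant factors (smallest first, each dividing the next): x + 2, (x - 1)(x + 2), (x - 1)(x + 2)^2.

Check: the last factor (x - 1)(x + 2)^2 is the minimal polynomial, and the product (x - 1)^2(x + 2)^4 is the characteristic polynomial.

x + 2, (x - 1)(x + 2), (x - 1)(x + 2)^2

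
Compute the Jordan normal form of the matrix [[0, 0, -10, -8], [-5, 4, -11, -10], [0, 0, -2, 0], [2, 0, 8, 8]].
The characteristic polynomial is det(xI - A) = (x - 4)^3(x + 2), so the eigenvalues are -2 (algebraic multiplicity 1), 4 (algebraic multiplicity 3).

For λ = -2: algebraic multiplicity 1 gives one 1×1 block.

For λ = 4: rank(A - 4I) = 2, rank((A - 4I)^2) = 1. The eigenspace has dimension 4 - 2 = 2, so there are 2 Jordan blocks; the rank sequence gives block sizes [2, 1].

Assembling the blocks gives the Jordan form J above.

J = [[-2, 0, 0, 0], [0, 4, 1, 0], [0, 0, 4, 0], [0, 0, 0, 4]]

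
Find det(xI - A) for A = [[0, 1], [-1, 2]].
χ_A(x) = (x - 1)^2

xI - A = [[x, -1], [1, x - 2]].

Expanding det(xI - A) along the first row:
det(xI - A) = + (x)·det([[x - 2]]) - (-1)·det([[1]]).

Evaluating gives χ_A(x) = x^2 - 2x + 1 = (x - 1)^2.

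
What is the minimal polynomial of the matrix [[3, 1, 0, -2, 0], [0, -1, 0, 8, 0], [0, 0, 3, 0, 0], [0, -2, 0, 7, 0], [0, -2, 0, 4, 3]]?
The characteristic polynomial factors as (x - 3)^5. The minimal polynomial is ∏(x - λ)^{k_λ} where k_λ is the size of the largest Jordan block at λ.

For λ = 3: rank(A - 3I) = 1, and the largest Jordan block has size 2 (the smallest k with rank((A - 3I)^k) = rank((A - 3I)^(k+1))).

So m_A(x) = (x - 3)^2.

m_A(x) = (x - 3)^2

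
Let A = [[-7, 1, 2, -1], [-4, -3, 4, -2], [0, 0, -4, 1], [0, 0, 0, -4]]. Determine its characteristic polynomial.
χ_A(x) = (x + 4)^2(x + 5)^2

xI - A = [[x + 7, -1, -2, 1], [4, x + 3, -4, 2], [0, 0, x + 4, -1], [0, 0, 0, x + 4]].

Expanding det(xI - A) along the first row:
det(xI - A) = + (x + 7)·det([[x + 3, -4, 2], [0, x + 4, -1], [0, 0, x + 4]]) - (-1)·det([[4, -4, 2], [0, x + 4, -1], [0, 0, x + 4]]) + (-2)·det([[4, x + 3, 2], [0, 0, -1], [0, 0, x + 4]]) - (1)·det([[4, x + 3, -4], [0, 0, x + 4], [0, 0, 0]]).

Evaluating gives χ_A(x) = x^4 + 18x^3 + 121x^2 + 360x + 400 = (x + 4)^2(x + 5)^2.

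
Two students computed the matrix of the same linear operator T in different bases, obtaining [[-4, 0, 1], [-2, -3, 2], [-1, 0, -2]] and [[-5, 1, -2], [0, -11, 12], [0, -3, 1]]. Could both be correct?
No.

trace(A) = -9 but trace(B) = -15. The trace is a similarity invariant, so A and B are not similar.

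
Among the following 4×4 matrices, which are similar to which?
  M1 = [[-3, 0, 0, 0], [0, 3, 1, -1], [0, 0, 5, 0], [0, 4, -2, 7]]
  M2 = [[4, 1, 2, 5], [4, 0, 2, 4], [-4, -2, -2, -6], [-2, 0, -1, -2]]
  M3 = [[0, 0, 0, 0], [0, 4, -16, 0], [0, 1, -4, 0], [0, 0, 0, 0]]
Characteristic polynomials: χ_{M1} = (x - 5)^3(x + 3), χ_{M2} = x^4, χ_{M3} = x^4.

{M1}: invariant factors x - 5, (x - 5)^2(x + 3).

{M2}: invariant factors x, x^3.

{M3}: invariant factors x, x, x^2.

Matrices are similar if and only if their invariant-factor lists agree; the partition into similarity classes is {M1}, {M2}, {M3}.

3 classes: {M1}, {M2}, {M3}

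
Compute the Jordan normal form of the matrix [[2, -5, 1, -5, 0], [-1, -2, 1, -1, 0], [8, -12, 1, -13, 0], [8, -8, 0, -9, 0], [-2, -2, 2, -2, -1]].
The characteristic polynomial is det(xI - A) = (x + 1)^4(x + 5), so the eigenvalues are -5 (algebraic multiplicity 1), -1 (algebraic multiplicity 4).

For λ = -5: algebraic multiplicity 1 gives one 1×1 block.

For λ = -1: rank(A + I) = 3, rank((A + I)^2) = 2, rank((A + I)^3) = 1. The eigenspace has dimension 5 - 3 = 2, so there are 2 Jordan blocks; the rank sequence gives block sizes [3, 1].

Assembling the blocks gives the Jordan form J above.

J = [[-5, 0, 0, 0, 0], [0, -1, 1, 0, 0], [0, 0, -1, 1, 0], [0, 0, 0, -1, 0], [0, 0, 0, 0, -1]]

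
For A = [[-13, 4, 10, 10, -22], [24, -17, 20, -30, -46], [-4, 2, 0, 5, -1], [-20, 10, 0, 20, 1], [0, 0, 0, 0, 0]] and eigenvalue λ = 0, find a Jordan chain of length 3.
v_1 = [[0, -2, 2, 1, 1]]^T, v_2 = [[0, -2, 0, 1, 0]]^T, v_3 = [[2, 4, 1, 0, 0]]^T

We seek v_1 ∈ ker(A^3) \ ker(A^2), then set v_{i+1} = A v_i.

One such chain is v_1 = [[0, -2, 2, 1, 1]]^T, v_2 = [[0, -2, 0, 1, 0]]^T, v_3 = [[2, 4, 1, 0, 0]]^T. Check: A v_3 = [[0, 0, 0, 0, 0]]^T = 0.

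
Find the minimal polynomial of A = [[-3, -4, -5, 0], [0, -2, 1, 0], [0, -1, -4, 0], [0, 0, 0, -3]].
m_A(x) = (x + 3)^3

The characteristic polynomial factors as (x + 3)^4. The minimal polynomial is ∏(x - λ)^{k_λ} where k_λ is the size of the largest Jordan block at λ.

For λ = -3: rank(A + 3I) = 2, and the largest Jordan block has size 3 (the smallest k with rank((A + 3I)^k) = rank((A + 3I)^(k+1))).

So m_A(x) = (x + 3)^3.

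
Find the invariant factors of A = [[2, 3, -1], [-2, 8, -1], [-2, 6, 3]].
The Jordan structure of A has elementary divisors (x - 4)^2, (x - 5). Arranging the block sizes at each eigenvalue in decreasing order and taking row products gives the invariant factors.

Invariant factors (smallest first, each dividing the next): (x - 5)(x - 4)^2.

Check: the last factor (x - 5)(x - 4)^2 is the minimal polynomial, and the product (x - 5)(x - 4)^2 is the characteristic polynomial.

(x - 5)(x - 4)^2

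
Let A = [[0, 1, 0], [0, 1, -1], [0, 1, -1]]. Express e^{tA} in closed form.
A has Jordan form J = [[0, 1, 0], [0, 0, 1], [0, 0, 0]] with A = PJP^{-1}, so e^{tA} = P e^{tJ} P^{-1}.

For a Jordan block J_k(λ), e^{tJ_k(λ)} = e^{λt} · (I + tN + t^2 N^2/2! + ... + t^{k-1} N^{k-1}/(k-1)!) where N is the nilpotent superdiagonal part.

Assembling the blocks and conjugating back gives the entries of e^{tA} as shown above.

e^{tA} = [[1, t*(t + 2)/2, -t^2/2], [0, t + 1, -t], [0, t, 1 - t]]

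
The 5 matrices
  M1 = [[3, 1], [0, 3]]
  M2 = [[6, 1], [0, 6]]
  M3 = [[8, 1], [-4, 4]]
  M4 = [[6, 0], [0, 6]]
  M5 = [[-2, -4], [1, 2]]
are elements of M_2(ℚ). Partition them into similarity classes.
4 classes: {M1}, {M2, M3}, {M4}, {M5}

Characteristic polynomials: χ_{M1} = (x - 3)^2, χ_{M2} = (x - 6)^2, χ_{M3} = (x - 6)^2, χ_{M4} = (x - 6)^2, χ_{M5} = x^2.

{M1}: invariant factors (x - 3)^2.

{M2, M3}: invariant factors (x - 6)^2.

{M4}: invariant factors x - 6, x - 6.

{M5}: invariant factors x^2.

Matrices are similar if and only if their invariant-factor lists agree; the partition into similarity classes is {M1}, {M2, M3}, {M4}, {M5}.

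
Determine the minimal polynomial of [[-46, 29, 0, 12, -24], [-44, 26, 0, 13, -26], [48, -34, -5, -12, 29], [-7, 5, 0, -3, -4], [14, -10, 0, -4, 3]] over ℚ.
m_A(x) = (x + 5)^3

The characteristic polynomial factors as (x + 5)^5. The minimal polynomial is ∏(x - λ)^{k_λ} where k_λ is the size of the largest Jordan block at λ.

For λ = -5: rank(A + 5I) = 3, and the largest Jordan block has size 3 (the smallest k with rank((A + 5I)^k) = rank((A + 5I)^(k+1))).

So m_A(x) = (x + 5)^3.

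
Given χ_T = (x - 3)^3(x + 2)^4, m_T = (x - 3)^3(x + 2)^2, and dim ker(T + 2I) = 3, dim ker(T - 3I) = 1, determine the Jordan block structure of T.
λ = -2: algebraic multiplicity 4 (exponent in χ_T), largest block size 2 (exponent in m_T), 3 blocks (geometric multiplicity). These force block sizes [2, 1, 1].
λ = 3: algebraic multiplicity 3 (exponent in χ_T), largest block size 3 (exponent in m_T), 1 block (geometric multiplicity). This forces block sizes [3].

Jordan blocks: (-2, 2), (-2, 1), (-2, 1), (3, 3)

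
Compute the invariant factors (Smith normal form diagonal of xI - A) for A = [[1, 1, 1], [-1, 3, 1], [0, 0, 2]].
The Jordan structure of A has elementary divisors (x - 2)^2, (x - 2). Arranging the block sizes at each eigenvalue in decreasing order and taking row products gives the invariant factors.

Invariant factors (smallest first, each dividing the next): x - 2, (x - 2)^2.

Check: the last factor (x - 2)^2 is the minimal polynomial, and the product (x - 2)^3 is the characteristic polynomial.

x - 2, (x - 2)^2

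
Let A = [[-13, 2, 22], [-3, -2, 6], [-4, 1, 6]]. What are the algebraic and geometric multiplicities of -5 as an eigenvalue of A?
algebraic multiplicity 1, geometric multiplicity 1

The characteristic polynomial is (x + 2)^2(x + 5), so the factor x + 5 appears with exponent 1: the algebraic multiplicity is 1.

rank(A + 5I) = 2, so the eigenspace has dimension 3 - 2 = 1: the geometric multiplicity is 1.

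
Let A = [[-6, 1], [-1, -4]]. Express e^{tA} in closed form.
e^{tA} = [[(1 - t)*e^{-5*t}, t*e^{-5*t}], [-t*e^{-5*t}, (t + 1)*e^{-5*t}]]

A has Jordan form J = [[-5, 1], [0, -5]] with A = PJP^{-1}, so e^{tA} = P e^{tJ} P^{-1}.

For a Jordan block J_k(λ), e^{tJ_k(λ)} = e^{λt} · (I + tN + t^2 N^2/2! + ... + t^{k-1} N^{k-1}/(k-1)!) where N is the nilpotent superdiagonal part.

Assembling the blocks and conjugating back gives the entries of e^{tA} as shown above.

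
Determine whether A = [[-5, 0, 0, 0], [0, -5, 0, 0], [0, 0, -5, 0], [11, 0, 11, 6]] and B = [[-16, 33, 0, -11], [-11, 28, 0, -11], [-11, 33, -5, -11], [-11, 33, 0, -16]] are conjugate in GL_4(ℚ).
Yes.

Two matrices over a field are similar if and only if they have the same invariant factors.

Both A and B have characteristic polynomial (x - 6)(x + 5)^3 and minimal polynomial (x - 6)(x + 5). Computing further, both have invariant factors x + 5, x + 5, (x - 6)(x + 5). Hence A and B are similar.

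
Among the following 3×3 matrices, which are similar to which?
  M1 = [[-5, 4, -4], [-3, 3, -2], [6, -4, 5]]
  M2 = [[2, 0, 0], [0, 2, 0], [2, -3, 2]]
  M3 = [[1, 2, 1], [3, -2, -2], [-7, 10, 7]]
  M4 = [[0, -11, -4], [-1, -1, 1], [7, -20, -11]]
4 classes: {M1}, {M2}, {M3}, {M4}

Characteristic polynomials: χ_{M1} = (x - 1)^3, χ_{M2} = (x - 2)^3, χ_{M3} = (x - 2)^3, χ_{M4} = (x + 4)^3.

{M1}: invariant factors x - 1, (x - 1)^2.

{M2}: invariant factors x - 2, (x - 2)^2.

{M3}: invariant factors (x - 2)^3.

{M4}: invariant factors (x + 4)^3.

Matrices are similar if and only if their invariant-factor lists agree; the partition into similarity classes is {M1}, {M2}, {M3}, {M4}.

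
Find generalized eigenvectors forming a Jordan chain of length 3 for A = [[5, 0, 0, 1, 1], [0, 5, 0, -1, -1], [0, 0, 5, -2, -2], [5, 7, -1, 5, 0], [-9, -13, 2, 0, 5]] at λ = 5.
v_1 = [[1, 0, 5, -2, 2]]^T, v_2 = [[0, 0, 0, 0, 1]]^T, v_3 = [[1, -1, -2, 0, 0]]^T

We seek v_1 ∈ ker((A - 5I)^3) \ ker((A - 5I)^2), then set v_{i+1} = (A - 5I) v_i.

One such chain is v_1 = [[1, 0, 5, -2, 2]]^T, v_2 = [[0, 0, 0, 0, 1]]^T, v_3 = [[1, -1, -2, 0, 0]]^T. Check: (A - 5I) v_3 = [[0, 0, 0, 0, 0]]^T = 0.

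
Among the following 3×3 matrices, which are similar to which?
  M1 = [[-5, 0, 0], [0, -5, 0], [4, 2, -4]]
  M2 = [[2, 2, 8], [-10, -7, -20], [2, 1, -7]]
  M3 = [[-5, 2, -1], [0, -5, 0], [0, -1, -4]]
3 classes: {M1}, {M2}, {M3}

Characteristic polynomials: χ_{M1} = (x + 4)(x + 5)^2, χ_{M2} = (x + 2)(x + 5)^2, χ_{M3} = (x + 4)(x + 5)^2.

{M1}: invariant factors x + 5, (x + 4)(x + 5).

{M2}: invariant factors (x + 2)(x + 5)^2.

{M3}: invariant factors (x + 4)(x + 5)^2.

Matrices are similar if and only if their invariant-factor lists agree; the partition into similarity classes is {M1}, {M2}, {M3}.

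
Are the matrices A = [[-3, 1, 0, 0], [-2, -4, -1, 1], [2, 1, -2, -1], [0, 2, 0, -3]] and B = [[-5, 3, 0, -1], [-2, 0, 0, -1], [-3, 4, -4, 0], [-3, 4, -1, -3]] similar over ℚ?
Two matrices over a field are similar if and only if they have the same invariant factors.

Both A and B have characteristic polynomial (x + 3)^4 and minimal polynomial (x + 3)^3. Computing further, both have invariant factors x + 3, (x + 3)^3. Hence A and B are similar.

Yes.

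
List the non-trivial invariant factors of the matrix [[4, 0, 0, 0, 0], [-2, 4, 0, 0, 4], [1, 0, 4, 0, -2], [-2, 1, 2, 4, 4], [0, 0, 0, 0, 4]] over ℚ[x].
x - 4, (x - 4)^2, (x - 4)^2

The Jordan structure of A has elementary divisors (x - 4)^2, (x - 4)^2, (x - 4). Arranging the block sizes at each eigenvalue in decreasing order and taking row products gives the invariant factors.

Invariant factors (smallest first, each dividing the next): x - 4, (x - 4)^2, (x - 4)^2.

Check: the last factor (x - 4)^2 is the minimal polynomial, and the product (x - 4)^5 is the characteristic polynomial.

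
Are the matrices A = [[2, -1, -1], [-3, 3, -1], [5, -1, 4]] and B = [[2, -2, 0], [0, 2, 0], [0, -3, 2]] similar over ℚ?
trace(A) = 9 but trace(B) = 6. The trace is a similarity invariant, so A and B are not similar.

No.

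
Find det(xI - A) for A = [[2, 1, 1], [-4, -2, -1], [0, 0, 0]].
xI - A = [[x - 2, -1, -1], [4, x + 2, 1], [0, 0, x]].

Expanding det(xI - A) along the first row:
det(xI - A) = + (x - 2)·det([[x + 2, 1], [0, x]]) - (-1)·det([[4, 1], [0, x]]) + (-1)·det([[4, x + 2], [0, 0]]).

Evaluating gives χ_A(x) = x^3.

χ_A(x) = x^3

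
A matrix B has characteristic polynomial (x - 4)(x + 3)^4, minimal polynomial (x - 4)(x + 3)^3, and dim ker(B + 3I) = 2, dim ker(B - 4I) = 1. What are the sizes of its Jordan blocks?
λ = -3: algebraic multiplicity 4 (exponent in χ_B), largest block size 3 (exponent in m_B), 2 blocks (geometric multiplicity). These force block sizes [3, 1].
λ = 4: algebraic multiplicity 1 (exponent in χ_B), largest block size 1 (exponent in m_B), 1 block (geometric multiplicity). This forces block sizes [1].

Jordan blocks: (-3, 3), (-3, 1), (4, 1)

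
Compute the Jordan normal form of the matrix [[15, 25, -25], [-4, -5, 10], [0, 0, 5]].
J = [[5, 1, 0], [0, 5, 0], [0, 0, 5]]

The characteristic polynomial is det(xI - A) = (x - 5)^3, so the eigenvalues are 5 (algebraic multiplicity 3).

For λ = 5: rank(A - 5I) = 1, rank((A - 5I)^2) = 0. The eigenspace has dimension 3 - 1 = 2, so there are 2 Jordan blocks; the rank sequence gives block sizes [2, 1].

Assembling the blocks gives the Jordan form J above.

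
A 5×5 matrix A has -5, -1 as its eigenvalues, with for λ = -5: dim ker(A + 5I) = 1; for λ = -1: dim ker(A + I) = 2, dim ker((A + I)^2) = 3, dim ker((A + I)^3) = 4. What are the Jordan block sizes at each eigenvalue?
Jordan blocks: (-5, 1), (-1, 3), (-1, 1)

λ = -5: successive nullity increments [1] count blocks of size ≥ k; block sizes are [1].
λ = -1: successive nullity increments [2, 1, 1] count blocks of size ≥ k; block sizes are [3, 1].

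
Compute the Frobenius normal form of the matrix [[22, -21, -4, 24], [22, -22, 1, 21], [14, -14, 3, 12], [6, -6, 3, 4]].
R = [[0, 0, 0, -8], [1, 0, 0, -22], [0, 1, 0, -6], [0, 0, 1, 7]]

The invariant factors of A (the non-unit diagonal entries of the Smith normal form of xI - A over ℚ[x]) are (x - 4)(x + 1)(x^2 - 4x - 2), each dividing the next. The characteristic polynomial is their product, (x - 4)(x + 1)(x^2 - 4x - 2).

The rational canonical form is the block-diagonal matrix of companion matrices C(f_i):
R = [[0, 0, 0, -8], [1, 0, 0, -22], [0, 1, 0, -6], [0, 0, 1, 7]].

Note the characteristic polynomial does not split into linear factors over ℚ, so A has no Jordan form over ℚ; the rational canonical form exists over any field.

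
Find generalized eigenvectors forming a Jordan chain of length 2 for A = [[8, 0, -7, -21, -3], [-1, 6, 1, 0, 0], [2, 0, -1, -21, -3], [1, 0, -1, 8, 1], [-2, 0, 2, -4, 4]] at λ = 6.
We seek v_1 ∈ ker((A - 6I)^2) \ ker(A - 6I), then set v_{i+1} = (A - 6I) v_i.

One such chain is v_1 = [[-2, 0, -1, 0, -1]]^T, v_2 = [[6, 1, 6, -2, 4]]^T. Check: (A - 6I) v_2 = [[0, 0, 0, 0, 0]]^T = 0.

v_1 = [[-2, 0, -1, 0, -1]]^T, v_2 = [[6, 1, 6, -2, 4]]^T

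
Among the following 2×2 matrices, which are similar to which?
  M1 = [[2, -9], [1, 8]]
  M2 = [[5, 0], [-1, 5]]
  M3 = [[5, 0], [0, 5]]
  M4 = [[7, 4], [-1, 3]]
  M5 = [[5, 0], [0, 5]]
Characteristic polynomials: χ_{M1} = (x - 5)^2, χ_{M2} = (x - 5)^2, χ_{M3} = (x - 5)^2, χ_{M4} = (x - 5)^2, χ_{M5} = (x - 5)^2.

{M1, M2, M4}: invariant factors (x - 5)^2.

{M3, M5}: invariant factors x - 5, x - 5.

Matrices are similar if and only if their invariant-factor lists agree; the partition into similarity classes is {M1, M2, M4}, {M3, M5}.

2 classes: {M1, M2, M4}, {M3, M5}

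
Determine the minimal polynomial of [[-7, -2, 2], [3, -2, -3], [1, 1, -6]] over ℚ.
m_A(x) = (x + 5)^2

The characteristic polynomial factors as (x + 5)^3. The minimal polynomial is ∏(x - λ)^{k_λ} where k_λ is the size of the largest Jordan block at λ.

For λ = -5: rank(A + 5I) = 1, and the largest Jordan block has size 2 (the smallest k with rank((A + 5I)^k) = rank((A + 5I)^(k+1))).

So m_A(x) = (x + 5)^2.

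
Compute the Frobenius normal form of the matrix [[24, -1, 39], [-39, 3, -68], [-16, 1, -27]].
R = [[0, 0, 4], [1, 0, 4], [0, 1, 0]]

The invariant factors of A (the non-unit diagonal entries of the Smith normal form of xI - A over ℚ[x]) are x^3 - 4x - 4, each dividing the next. The characteristic polynomial is their product, x^3 - 4x - 4.

The rational canonical form is the block-diagonal matrix of companion matrices C(f_i):
R = [[0, 0, 4], [1, 0, 4], [0, 1, 0]].

Note the characteristic polynomial does not split into linear factors over ℚ, so A has no Jordan form over ℚ; the rational canonical form exists over any field.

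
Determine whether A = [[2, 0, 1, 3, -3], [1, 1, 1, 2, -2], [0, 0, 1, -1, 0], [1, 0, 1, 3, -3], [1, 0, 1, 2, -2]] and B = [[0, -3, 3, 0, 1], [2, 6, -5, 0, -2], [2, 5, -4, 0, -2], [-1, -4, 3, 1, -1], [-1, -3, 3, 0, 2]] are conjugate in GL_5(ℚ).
Yes.

Two matrices over a field are similar if and only if they have the same invariant factors.

Both A and B have characteristic polynomial (x - 1)^5 and minimal polynomial (x - 1)^3. Computing further, both have invariant factors (x - 1)^2, (x - 1)^3. Hence A and B are similar.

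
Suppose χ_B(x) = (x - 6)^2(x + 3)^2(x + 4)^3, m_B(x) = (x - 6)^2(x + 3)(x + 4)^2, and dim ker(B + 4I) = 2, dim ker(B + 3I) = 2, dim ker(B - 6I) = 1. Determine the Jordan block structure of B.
Jordan blocks: (-4, 2), (-4, 1), (-3, 1), (-3, 1), (6, 2)

λ = -4: algebraic multiplicity 3 (exponent in χ_B), largest block size 2 (exponent in m_B), 2 blocks (geometric multiplicity). These force block sizes [2, 1].
λ = -3: algebraic multiplicity 2 (exponent in χ_B), largest block size 1 (exponent in m_B), 2 blocks (geometric multiplicity). These force block sizes [1, 1].
λ = 6: algebraic multiplicity 2 (exponent in χ_B), largest block size 2 (exponent in m_B), 1 block (geometric multiplicity). This forces block sizes [2].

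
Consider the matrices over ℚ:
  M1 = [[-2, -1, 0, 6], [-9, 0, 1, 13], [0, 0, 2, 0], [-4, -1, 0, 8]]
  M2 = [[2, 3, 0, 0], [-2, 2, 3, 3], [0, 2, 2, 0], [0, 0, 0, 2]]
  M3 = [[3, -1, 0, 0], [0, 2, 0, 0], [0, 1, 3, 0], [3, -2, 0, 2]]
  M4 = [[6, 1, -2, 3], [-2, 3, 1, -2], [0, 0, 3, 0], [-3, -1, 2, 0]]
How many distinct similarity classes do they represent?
3 classes: {M1, M2}, {M3}, {M4}

Characteristic polynomials: χ_{M1} = (x - 2)^4, χ_{M2} = (x - 2)^4, χ_{M3} = (x - 3)^2(x - 2)^2, χ_{M4} = (x - 3)^4.

{M1, M2}: invariant factors x - 2, (x - 2)^3.

{M3}: invariant factors x - 3, (x - 3)(x - 2)^2.

{M4}: invariant factors x - 3, (x - 3)^3.

Matrices are similar if and only if their invariant-factor lists agree; the partition into similarity classes is {M1, M2}, {M3}, {M4}.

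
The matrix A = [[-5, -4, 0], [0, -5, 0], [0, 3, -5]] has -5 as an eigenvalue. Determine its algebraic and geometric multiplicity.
algebraic multiplicity 3, geometric multiplicity 2

The characteristic polynomial is (x + 5)^3, so the factor x + 5 appears with exponent 3: the algebraic multiplicity is 3.

rank(A + 5I) = 1, so the eigenspace has dimension 3 - 1 = 2: the geometric multiplicity is 2.

Since 2 < 3, A is not diagonalizable.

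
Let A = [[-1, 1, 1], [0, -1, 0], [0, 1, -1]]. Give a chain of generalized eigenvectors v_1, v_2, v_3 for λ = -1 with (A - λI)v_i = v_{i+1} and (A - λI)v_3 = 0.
We seek v_1 ∈ ker((A + I)^3) \ ker((A + I)^2), then set v_{i+1} = (A + I) v_i.

One such chain is v_1 = [[2, 1, 0]]^T, v_2 = [[1, 0, 1]]^T, v_3 = [[1, 0, 0]]^T. Check: (A + I) v_3 = [[0, 0, 0]]^T = 0.

v_1 = [[2, 1, 0]]^T, v_2 = [[1, 0, 1]]^T, v_3 = [[1, 0, 0]]^T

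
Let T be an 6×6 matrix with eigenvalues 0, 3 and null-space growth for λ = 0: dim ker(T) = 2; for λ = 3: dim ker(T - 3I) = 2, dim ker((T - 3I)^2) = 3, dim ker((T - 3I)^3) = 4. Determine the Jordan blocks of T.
Jordan blocks: (0, 1), (0, 1), (3, 3), (3, 1)

λ = 0: successive nullity increments [2] count blocks of size ≥ k; block sizes are [1, 1].
λ = 3: successive nullity increments [2, 1, 1] count blocks of size ≥ k; block sizes are [3, 1].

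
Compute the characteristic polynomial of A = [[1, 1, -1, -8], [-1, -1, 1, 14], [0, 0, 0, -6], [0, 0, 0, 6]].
xI - A = [[x - 1, -1, 1, 8], [1, x + 1, -1, -14], [0, 0, x, 6], [0, 0, 0, x - 6]].

Expanding det(xI - A) along the first row:
det(xI - A) = + (x - 1)·det([[x + 1, -1, -14], [0, x, 6], [0, 0, x - 6]]) - (-1)·det([[1, -1, -14], [0, x, 6], [0, 0, x - 6]]) + (1)·det([[1, x + 1, -14], [0, 0, 6], [0, 0, x - 6]]) - (8)·det([[1, x + 1, -1], [0, 0, x], [0, 0, 0]]).

Evaluating gives χ_A(x) = x^4 - 6x^3 = x^3(x - 6).

χ_A(x) = x^3(x - 6)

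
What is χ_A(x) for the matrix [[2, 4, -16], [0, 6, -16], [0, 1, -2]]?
xI - A = [[x - 2, -4, 16], [0, x - 6, 16], [0, -1, x + 2]].

Expanding det(xI - A) along the first row:
det(xI - A) = + (x - 2)·det([[x - 6, 16], [-1, x + 2]]) - (-4)·det([[0, 16], [0, x + 2]]) + (16)·det([[0, x - 6], [0, -1]]).

Evaluating gives χ_A(x) = x^3 - 6x^2 + 12x - 8 = (x - 2)^3.

χ_A(x) = (x - 2)^3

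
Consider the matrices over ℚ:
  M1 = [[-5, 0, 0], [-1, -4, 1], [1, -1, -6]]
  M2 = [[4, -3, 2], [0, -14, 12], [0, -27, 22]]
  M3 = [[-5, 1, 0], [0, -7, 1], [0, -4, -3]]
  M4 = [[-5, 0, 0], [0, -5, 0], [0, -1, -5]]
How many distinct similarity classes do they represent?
3 classes: {M1, M4}, {M2}, {M3}

Characteristic polynomials: χ_{M1} = (x + 5)^3, χ_{M2} = (x - 4)^3, χ_{M3} = (x + 5)^3, χ_{M4} = (x + 5)^3.

{M1, M4}: invariant factors x + 5, (x + 5)^2.

{M2}: invariant factors x - 4, (x - 4)^2.

{M3}: invariant factors (x + 5)^3.

Matrices are similar if and only if their invariant-factor lists agree; the partition into similarity classes is {M1, M4}, {M2}, {M3}.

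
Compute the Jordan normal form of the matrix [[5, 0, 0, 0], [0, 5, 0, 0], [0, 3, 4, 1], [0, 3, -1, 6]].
The characteristic polynomial is det(xI - A) = (x - 5)^4, so the eigenvalues are 5 (algebraic multiplicity 4).

For λ = 5: rank(A - 5I) = 1, rank((A - 5I)^2) = 0. The eigenspace has dimension 4 - 1 = 3, so there are 3 Jordan blocks; the rank sequence gives block sizes [2, 1, 1].

Assembling the blocks gives the Jordan form J above.

J = [[5, 1, 0, 0], [0, 5, 0, 0], [0, 0, 5, 0], [0, 0, 0, 5]]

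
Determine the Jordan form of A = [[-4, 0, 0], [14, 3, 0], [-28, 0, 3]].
The characteristic polynomial is det(xI - A) = (x - 3)^2(x + 4), so the eigenvalues are -4 (algebraic multiplicity 1), 3 (algebraic multiplicity 2).

For λ = -4: algebraic multiplicity 1 gives one 1×1 block.

For λ = 3: rank(A - 3I) = 1. The eigenspace has dimension 3 - 1 = 2, so there are 2 Jordan blocks; the rank sequence gives block sizes [1, 1].

Assembling the blocks gives the Jordan form J above.

J = [[-4, 0, 0], [0, 3, 0], [0, 0, 3]]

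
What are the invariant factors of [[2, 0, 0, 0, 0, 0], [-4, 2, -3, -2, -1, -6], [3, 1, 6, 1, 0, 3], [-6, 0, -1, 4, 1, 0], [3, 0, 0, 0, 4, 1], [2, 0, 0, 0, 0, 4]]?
(x - 4)^2, (x - 4)^3(x - 2)

The Jordan structure of A has elementary divisors (x - 2), (x - 4)^3, (x - 4)^2. Arranging the block sizes at each eigenvalue in decreasing order and taking row products gives the invariant factors.

Invariant factors (smallest first, each dividing the next): (x - 4)^2, (x - 4)^3(x - 2).

Check: the last factor (x - 4)^3(x - 2) is the minimal polynomial, and the product (x - 4)^5(x - 2) is the characteristic polynomial.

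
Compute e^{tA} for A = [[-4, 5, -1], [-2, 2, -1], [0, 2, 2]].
A has Jordan form J = [[0, 1, 0], [0, 0, 1], [0, 0, 0]] with A = PJP^{-1}, so e^{tA} = P e^{tJ} P^{-1}.

For a Jordan block J_k(λ), e^{tJ_k(λ)} = e^{λt} · (I + tN + t^2 N^2/2! + ... + t^{k-1} N^{k-1}/(k-1)!) where N is the nilpotent superdiagonal part.

Assembling the blocks and conjugating back gives the entries of e^{tA} as shown above.

e^{tA} = [[3*t^2 - 4*t + 1, t*(5 - 6*t), -t*(3*t/2 + 1)], [2*t*(t - 1), -4*t^2 + 2*t + 1, -t*(t + 1)], [-2*t^2, 2*t*(2*t + 1), t^2 + 2*t + 1]]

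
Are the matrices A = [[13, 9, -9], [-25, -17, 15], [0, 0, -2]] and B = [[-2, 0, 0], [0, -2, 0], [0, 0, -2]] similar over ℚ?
No.

Both have characteristic polynomial (x + 2)^3, but the minimal polynomial of A is (x + 2)^2 while the minimal polynomial of B is x + 2. The minimal polynomial is a similarity invariant, so A and B are not similar.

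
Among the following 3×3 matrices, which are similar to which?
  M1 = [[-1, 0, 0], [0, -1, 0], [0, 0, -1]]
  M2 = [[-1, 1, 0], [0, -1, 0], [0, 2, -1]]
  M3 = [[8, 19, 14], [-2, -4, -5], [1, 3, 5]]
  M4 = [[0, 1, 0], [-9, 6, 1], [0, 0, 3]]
3 classes: {M1}, {M2}, {M3, M4}

Characteristic polynomials: χ_{M1} = (x + 1)^3, χ_{M2} = (x + 1)^3, χ_{M3} = (x - 3)^3, χ_{M4} = (x - 3)^3.

{M1}: invariant factors x + 1, x + 1, x + 1.

{M2}: invariant factors x + 1, (x + 1)^2.

{M3, M4}: invariant factors (x - 3)^3.

Matrices are similar if and only if their invariant-factor lists agree; the partition into similarity classes is {M1}, {M2}, {M3, M4}.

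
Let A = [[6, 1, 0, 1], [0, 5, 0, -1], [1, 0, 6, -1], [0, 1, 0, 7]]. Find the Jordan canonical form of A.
The characteristic polynomial is det(xI - A) = (x - 6)^4, so the eigenvalues are 6 (algebraic multiplicity 4).

For λ = 6: rank(A - 6I) = 2, rank((A - 6I)^2) = 0. The eigenspace has dimension 4 - 2 = 2, so there are 2 Jordan blocks; the rank sequence gives block sizes [2, 2].

Assembling the blocks gives the Jordan form J above.

J = [[6, 1, 0, 0], [0, 6, 0, 0], [0, 0, 6, 1], [0, 0, 0, 6]]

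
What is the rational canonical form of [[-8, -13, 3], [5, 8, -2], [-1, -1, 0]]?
The invariant factors of A (the non-unit diagonal entries of the Smith normal form of xI - A over ℚ[x]) are x^3 + 2x + 1, each dividing the next. The characteristic polynomial is their product, x^3 + 2x + 1.

The rational canonical form is the block-diagonal matrix of companion matrices C(f_i):
R = [[0, 0, -1], [1, 0, -2], [0, 1, 0]].

Note the characteristic polynomial does not split into linear factors over ℚ, so A has no Jordan form over ℚ; the rational canonical form exists over any field.

R = [[0, 0, -1], [1, 0, -2], [0, 1, 0]]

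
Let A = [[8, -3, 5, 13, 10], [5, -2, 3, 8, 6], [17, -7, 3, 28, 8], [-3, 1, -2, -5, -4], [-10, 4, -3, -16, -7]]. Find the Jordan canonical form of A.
The characteristic polynomial is det(xI - A) = x^2(x + 1)^3, so the eigenvalues are -1 (algebraic multiplicity 3), 0 (algebraic multiplicity 2).

For λ = -1: rank(A + I) = 3, rank((A + I)^2) = 2. The eigenspace has dimension 5 - 3 = 2, so there are 2 Jordan blocks; the rank sequence gives block sizes [2, 1].

For λ = 0: rank(A) = 4, rank(A^2) = 3. The eigenspace has dimension 5 - 4 = 1, so there is 1 Jordan block; the rank sequence gives block sizes [2].

Assembling the blocks gives the Jordan form J above.

J = [[-1, 1, 0, 0, 0], [0, -1, 0, 0, 0], [0, 0, -1, 0, 0], [0, 0, 0, 0, 1], [0, 0, 0, 0, 0]]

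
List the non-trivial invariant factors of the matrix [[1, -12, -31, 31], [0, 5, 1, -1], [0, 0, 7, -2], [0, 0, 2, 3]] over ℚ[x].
x - 5, (x - 5)^2(x - 1)

The Jordan structure of A has elementary divisors (x - 1), (x - 5)^2, (x - 5). Arranging the block sizes at each eigenvalue in decreasing order and taking row products gives the invariant factors.

Invariant factors (smallest first, each dividing the next): x - 5, (x - 5)^2(x - 1).

Check: the last factor (x - 5)^2(x - 1) is the minimal polynomial, and the product (x - 5)^3(x - 1) is the characteristic polynomial.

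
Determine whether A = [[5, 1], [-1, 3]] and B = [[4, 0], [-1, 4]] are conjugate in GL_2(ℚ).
Yes.

Two matrices over a field are similar if and only if they have the same invariant factors.

Both A and B have characteristic polynomial (x - 4)^2 and minimal polynomial (x - 4)^2. Computing further, both have invariant factors (x - 4)^2. Hence A and B are similar.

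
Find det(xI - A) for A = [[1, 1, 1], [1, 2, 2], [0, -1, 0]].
χ_A(x) = (x - 1)^3

xI - A = [[x - 1, -1, -1], [-1, x - 2, -2], [0, 1, x]].

Expanding det(xI - A) along the first row:
det(xI - A) = + (x - 1)·det([[x - 2, -2], [1, x]]) - (-1)·det([[-1, -2], [0, x]]) + (-1)·det([[-1, x - 2], [0, 1]]).

Evaluating gives χ_A(x) = x^3 - 3x^2 + 3x - 1 = (x - 1)^3.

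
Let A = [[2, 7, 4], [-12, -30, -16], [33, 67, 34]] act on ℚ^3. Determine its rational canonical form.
R = [[0, 0, 8], [1, 0, -12], [0, 1, 6]]

The invariant factors of A (the non-unit diagonal entries of the Smith normal form of xI - A over ℚ[x]) are (x - 2)^3, each dividing the next. The characteristic polynomial is their product, (x - 2)^3.

The rational canonical form is the block-diagonal matrix of companion matrices C(f_i):
R = [[0, 0, 8], [1, 0, -12], [0, 1, 6]].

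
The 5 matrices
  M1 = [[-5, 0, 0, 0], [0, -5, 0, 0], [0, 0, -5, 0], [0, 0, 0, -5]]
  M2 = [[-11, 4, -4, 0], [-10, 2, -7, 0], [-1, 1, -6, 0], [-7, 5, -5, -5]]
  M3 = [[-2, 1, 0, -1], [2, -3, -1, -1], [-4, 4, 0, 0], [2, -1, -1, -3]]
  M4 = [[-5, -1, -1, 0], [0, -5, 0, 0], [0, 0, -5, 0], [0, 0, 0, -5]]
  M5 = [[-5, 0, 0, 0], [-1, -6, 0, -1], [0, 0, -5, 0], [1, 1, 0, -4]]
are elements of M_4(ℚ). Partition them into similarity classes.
Characteristic polynomials: χ_{M1} = (x + 5)^4, χ_{M2} = (x + 5)^4, χ_{M3} = (x + 2)^4, χ_{M4} = (x + 5)^4, χ_{M5} = (x + 5)^4.

{M1}: invariant factors x + 5, x + 5, x + 5, x + 5.

{M2}: invariant factors x + 5, (x + 5)^3.

{M3}: invariant factors (x + 2)^2, (x + 2)^2.

{M4, M5}: invariant factors x + 5, x + 5, (x + 5)^2.

Matrices are similar if and only if their invariant-factor lists agree; the partition into similarity classes is {M1}, {M2}, {M3}, {M4, M5}.

4 classes: {M1}, {M2}, {M3}, {M4, M5}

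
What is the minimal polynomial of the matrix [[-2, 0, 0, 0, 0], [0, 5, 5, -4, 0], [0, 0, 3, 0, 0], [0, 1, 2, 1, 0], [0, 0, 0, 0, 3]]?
m_A(x) = (x - 3)^3(x + 2)

The characteristic polynomial factors as (x - 3)^4(x + 2). The minimal polynomial is ∏(x - λ)^{k_λ} where k_λ is the size of the largest Jordan block at λ.

For λ = -2: rank(A + 2I) = 4, and the largest Jordan block has size 1 (the smallest k with rank((A + 2I)^k) = rank((A + 2I)^(k+1))).
For λ = 3: rank(A - 3I) = 3, and the largest Jordan block has size 3 (the smallest k with rank((A - 3I)^k) = rank((A - 3I)^(k+1))).

So m_A(x) = (x - 3)^3(x + 2).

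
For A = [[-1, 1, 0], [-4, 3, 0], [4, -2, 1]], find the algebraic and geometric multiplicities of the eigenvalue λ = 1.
algebraic multiplicity 3, geometric multiplicity 2

The characteristic polynomial is (x - 1)^3, so the factor x - 1 appears with exponent 3: the algebraic multiplicity is 3.

rank(A - I) = 1, so the eigenspace has dimension 3 - 1 = 2: the geometric multiplicity is 2.

Since 2 < 3, A is not diagonalizable.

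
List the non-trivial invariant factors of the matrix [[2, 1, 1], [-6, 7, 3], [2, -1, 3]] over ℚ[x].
The Jordan structure of A has elementary divisors (x - 4)^2, (x - 4). Arranging the block sizes at each eigenvalue in decreasing order and taking row products gives the invariant factors.

Invariant factors (smallest first, each dividing the next): x - 4, (x - 4)^2.

Check: the last factor (x - 4)^2 is the minimal polynomial, and the product (x - 4)^3 is the characteristic polynomial.

x - 4, (x - 4)^2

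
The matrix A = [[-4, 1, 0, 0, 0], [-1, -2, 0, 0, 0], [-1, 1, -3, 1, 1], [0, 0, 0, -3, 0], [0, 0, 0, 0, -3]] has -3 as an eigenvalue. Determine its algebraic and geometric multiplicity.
algebraic multiplicity 5, geometric multiplicity 3

The characteristic polynomial is (x + 3)^5, so the factor x + 3 appears with exponent 5: the algebraic multiplicity is 5.

rank(A + 3I) = 2, so the eigenspace has dimension 5 - 2 = 3: the geometric multiplicity is 3.

Since 3 < 5, A is not diagonalizable.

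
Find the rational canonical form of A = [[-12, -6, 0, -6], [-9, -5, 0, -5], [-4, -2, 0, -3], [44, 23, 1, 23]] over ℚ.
The invariant factors of A (the non-unit diagonal entries of the Smith normal form of xI - A over ℚ[x]) are (x - 6)(x^3 - 3x - 1), each dividing the next. The characteristic polynomial is their product, (x - 6)(x^3 - 3x - 1).

The rational canonical form is the block-diagonal matrix of companion matrices C(f_i):
R = [[0, 0, 0, -6], [1, 0, 0, -17], [0, 1, 0, 3], [0, 0, 1, 6]].

Note the characteristic polynomial does not split into linear factors over ℚ, so A has no Jordan form over ℚ; the rational canonical form exists over any field.

R = [[0, 0, 0, -6], [1, 0, 0, -17], [0, 1, 0, 3], [0, 0, 1, 6]]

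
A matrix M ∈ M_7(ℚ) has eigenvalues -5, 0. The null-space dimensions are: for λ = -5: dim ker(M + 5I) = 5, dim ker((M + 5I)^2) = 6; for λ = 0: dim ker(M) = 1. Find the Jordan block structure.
λ = -5: successive nullity increments [5, 1] count blocks of size ≥ k; block sizes are [2, 1, 1, 1, 1].
λ = 0: successive nullity increments [1] count blocks of size ≥ k; block sizes are [1].

Jordan blocks: (-5, 2), (-5, 1), (-5, 1), (-5, 1), (-5, 1), (0, 1)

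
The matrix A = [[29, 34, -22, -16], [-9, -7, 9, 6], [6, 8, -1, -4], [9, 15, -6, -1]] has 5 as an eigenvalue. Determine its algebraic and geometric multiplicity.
algebraic multiplicity 4, geometric multiplicity 2

The characteristic polynomial is (x - 5)^4, so the factor x - 5 appears with exponent 4: the algebraic multiplicity is 4.

rank(A - 5I) = 2, so the eigenspace has dimension 4 - 2 = 2: the geometric multiplicity is 2.

Since 2 < 4, A is not diagonalizable.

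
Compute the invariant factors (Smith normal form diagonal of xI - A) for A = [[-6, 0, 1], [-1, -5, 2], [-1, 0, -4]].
(x + 5)^3

The Jordan structure of A has elementary divisors (x + 5)^3. Arranging the block sizes at each eigenvalue in decreasing order and taking row products gives the invariant factors.

Invariant factors (smallest first, each dividing the next): (x + 5)^3.

Check: the last factor (x + 5)^3 is the minimal polynomial, and the product (x + 5)^3 is the characteristic polynomial.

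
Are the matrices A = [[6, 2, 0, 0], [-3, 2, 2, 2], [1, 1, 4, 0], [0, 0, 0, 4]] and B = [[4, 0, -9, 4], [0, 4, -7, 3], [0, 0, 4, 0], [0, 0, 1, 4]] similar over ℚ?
Two matrices over a field are similar if and only if they have the same invariant factors.

Both A and B have characteristic polynomial (x - 4)^4 and minimal polynomial (x - 4)^3. Computing further, both have invariant factors x - 4, (x - 4)^3. Hence A and B are similar.

Yes.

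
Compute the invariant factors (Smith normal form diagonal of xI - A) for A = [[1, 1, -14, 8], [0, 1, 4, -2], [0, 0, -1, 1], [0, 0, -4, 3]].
(x - 1)^2, (x - 1)^2

The Jordan structure of A has elementary divisors (x - 1)^2, (x - 1)^2. Arranging the block sizes at each eigenvalue in decreasing order and taking row products gives the invariant factors.

Invariant factors (smallest first, each dividing the next): (x - 1)^2, (x - 1)^2.

Check: the last factor (x - 1)^2 is the minimal polynomial, and the product (x - 1)^4 is the characteristic polynomial.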